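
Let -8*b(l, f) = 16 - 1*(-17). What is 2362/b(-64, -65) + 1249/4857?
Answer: -30578885/53427 ≈ -572.35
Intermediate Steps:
b(l, f) = -33/8 (b(l, f) = -(16 - 1*(-17))/8 = -(16 + 17)/8 = -1/8*33 = -33/8)
2362/b(-64, -65) + 1249/4857 = 2362/(-33/8) + 1249/4857 = 2362*(-8/33) + 1249*(1/4857) = -18896/33 + 1249/4857 = -30578885/53427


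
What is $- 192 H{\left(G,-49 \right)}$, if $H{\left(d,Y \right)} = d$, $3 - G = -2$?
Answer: $-960$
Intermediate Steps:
$G = 5$ ($G = 3 - -2 = 3 + 2 = 5$)
$- 192 H{\left(G,-49 \right)} = \left(-192\right) 5 = -960$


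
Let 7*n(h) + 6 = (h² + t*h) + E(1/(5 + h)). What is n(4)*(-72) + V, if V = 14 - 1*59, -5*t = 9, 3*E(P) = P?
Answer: -7789/105 ≈ -74.181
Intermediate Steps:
E(P) = P/3
t = -9/5 (t = -⅕*9 = -9/5 ≈ -1.8000)
V = -45 (V = 14 - 59 = -45)
n(h) = -6/7 - 9*h/35 + h²/7 + 1/(21*(5 + h)) (n(h) = -6/7 + ((h² - 9*h/5) + 1/(3*(5 + h)))/7 = -6/7 + (h² - 9*h/5 + 1/(3*(5 + h)))/7 = -6/7 + (-9*h/35 + h²/7 + 1/(21*(5 + h))) = -6/7 - 9*h/35 + h²/7 + 1/(21*(5 + h)))
n(4)*(-72) + V = ((-445 - 225*4 + 15*4³ + 48*4²)/(105*(5 + 4)))*(-72) - 45 = ((1/105)*(-445 - 900 + 15*64 + 48*16)/9)*(-72) - 45 = ((1/105)*(⅑)*(-445 - 900 + 960 + 768))*(-72) - 45 = ((1/105)*(⅑)*383)*(-72) - 45 = (383/945)*(-72) - 45 = -3064/105 - 45 = -7789/105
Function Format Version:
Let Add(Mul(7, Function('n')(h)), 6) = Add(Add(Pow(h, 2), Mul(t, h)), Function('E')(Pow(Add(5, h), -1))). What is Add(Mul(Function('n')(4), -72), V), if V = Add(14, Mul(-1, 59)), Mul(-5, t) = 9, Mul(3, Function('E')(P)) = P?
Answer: Rational(-7789, 105) ≈ -74.181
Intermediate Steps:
Function('E')(P) = Mul(Rational(1, 3), P)
t = Rational(-9, 5) (t = Mul(Rational(-1, 5), 9) = Rational(-9, 5) ≈ -1.8000)
V = -45 (V = Add(14, -59) = -45)
Function('n')(h) = Add(Rational(-6, 7), Mul(Rational(-9, 35), h), Mul(Rational(1, 7), Pow(h, 2)), Mul(Rational(1, 21), Pow(Add(5, h), -1))) (Function('n')(h) = Add(Rational(-6, 7), Mul(Rational(1, 7), Add(Add(Pow(h, 2), Mul(Rational(-9, 5), h)), Mul(Rational(1, 3), Pow(Add(5, h), -1))))) = Add(Rational(-6, 7), Mul(Rational(1, 7), Add(Pow(h, 2), Mul(Rational(-9, 5), h), Mul(Rational(1, 3), Pow(Add(5, h), -1))))) = Add(Rational(-6, 7), Add(Mul(Rational(-9, 35), h), Mul(Rational(1, 7), Pow(h, 2)), Mul(Rational(1, 21), Pow(Add(5, h), -1)))) = Add(Rational(-6, 7), Mul(Rational(-9, 35), h), Mul(Rational(1, 7), Pow(h, 2)), Mul(Rational(1, 21), Pow(Add(5, h), -1))))
Add(Mul(Function('n')(4), -72), V) = Add(Mul(Mul(Rational(1, 105), Pow(Add(5, 4), -1), Add(-445, Mul(-225, 4), Mul(15, Pow(4, 3)), Mul(48, Pow(4, 2)))), -72), -45) = Add(Mul(Mul(Rational(1, 105), Pow(9, -1), Add(-445, -900, Mul(15, 64), Mul(48, 16))), -72), -45) = Add(Mul(Mul(Rational(1, 105), Rational(1, 9), Add(-445, -900, 960, 768)), -72), -45) = Add(Mul(Mul(Rational(1, 105), Rational(1, 9), 383), -72), -45) = Add(Mul(Rational(383, 945), -72), -45) = Add(Rational(-3064, 105), -45) = Rational(-7789, 105)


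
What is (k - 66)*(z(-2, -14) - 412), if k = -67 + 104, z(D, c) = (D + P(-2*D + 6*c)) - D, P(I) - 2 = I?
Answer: 14210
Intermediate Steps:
P(I) = 2 + I
z(D, c) = 2 - 2*D + 6*c (z(D, c) = (D + (2 + (-2*D + 6*c))) - D = (D + (2 - 2*D + 6*c)) - D = (2 - D + 6*c) - D = 2 - 2*D + 6*c)
k = 37
(k - 66)*(z(-2, -14) - 412) = (37 - 66)*((2 - 2*(-2) + 6*(-14)) - 412) = -29*((2 + 4 - 84) - 412) = -29*(-78 - 412) = -29*(-490) = 14210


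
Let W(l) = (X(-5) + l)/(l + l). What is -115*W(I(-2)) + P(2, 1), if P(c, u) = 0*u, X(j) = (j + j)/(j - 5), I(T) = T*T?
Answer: -575/8 ≈ -71.875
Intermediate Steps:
I(T) = T²
X(j) = 2*j/(-5 + j) (X(j) = (2*j)/(-5 + j) = 2*j/(-5 + j))
W(l) = (1 + l)/(2*l) (W(l) = (2*(-5)/(-5 - 5) + l)/(l + l) = (2*(-5)/(-10) + l)/((2*l)) = (2*(-5)*(-⅒) + l)*(1/(2*l)) = (1 + l)*(1/(2*l)) = (1 + l)/(2*l))
P(c, u) = 0
-115*W(I(-2)) + P(2, 1) = -115*(1 + (-2)²)/(2*((-2)²)) + 0 = -115*(1 + 4)/(2*4) + 0 = -115*5/(2*4) + 0 = -115*5/8 + 0 = -575/8 + 0 = -575/8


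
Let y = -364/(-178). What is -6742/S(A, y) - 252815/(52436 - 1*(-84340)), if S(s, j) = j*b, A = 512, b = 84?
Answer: -1193553239/29042104 ≈ -41.097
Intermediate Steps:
y = 182/89 (y = -364*(-1/178) = 182/89 ≈ 2.0449)
S(s, j) = 84*j (S(s, j) = j*84 = 84*j)
-6742/S(A, y) - 252815/(52436 - 1*(-84340)) = -6742/(84*(182/89)) - 252815/(52436 - 1*(-84340)) = -6742/15288/89 - 252815/(52436 + 84340) = -6742*89/15288 - 252815/136776 = -300019/7644 - 252815*1/136776 = -300019/7644 - 252815/136776 = -1193553239/29042104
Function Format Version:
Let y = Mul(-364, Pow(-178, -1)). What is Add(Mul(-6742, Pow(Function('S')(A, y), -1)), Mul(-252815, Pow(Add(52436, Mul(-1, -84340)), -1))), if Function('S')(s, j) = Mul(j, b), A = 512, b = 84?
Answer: Rational(-1193553239, 29042104) ≈ -41.097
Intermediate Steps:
y = Rational(182, 89) (y = Mul(-364, Rational(-1, 178)) = Rational(182, 89) ≈ 2.0449)
Function('S')(s, j) = Mul(84, j) (Function('S')(s, j) = Mul(j, 84) = Mul(84, j))
Add(Mul(-6742, Pow(Function('S')(A, y), -1)), Mul(-252815, Pow(Add(52436, Mul(-1, -84340)), -1))) = Add(Mul(-6742, Pow(Mul(84, Rational(182, 89)), -1)), Mul(-252815, Pow(Add(52436, Mul(-1, -84340)), -1))) = Add(Mul(-6742, Pow(Rational(15288, 89), -1)), Mul(-252815, Pow(Add(52436, 84340), -1))) = Add(Mul(-6742, Rational(89, 15288)), Mul(-252815, Pow(136776, -1))) = Add(Rational(-300019, 7644), Mul(-252815, Rational(1, 136776))) = Add(Rational(-300019, 7644), Rational(-252815, 136776)) = Rational(-1193553239, 29042104)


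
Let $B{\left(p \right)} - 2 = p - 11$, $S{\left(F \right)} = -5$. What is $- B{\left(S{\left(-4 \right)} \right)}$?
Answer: $14$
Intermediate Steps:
$B{\left(p \right)} = -9 + p$ ($B{\left(p \right)} = 2 + \left(p - 11\right) = 2 + \left(-11 + p\right) = -9 + p$)
$- B{\left(S{\left(-4 \right)} \right)} = - (-9 - 5) = \left(-1\right) \left(-14\right) = 14$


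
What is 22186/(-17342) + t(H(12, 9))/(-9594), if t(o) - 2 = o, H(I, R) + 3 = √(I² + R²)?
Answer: -4097986/3199599 ≈ -1.2808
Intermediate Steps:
H(I, R) = -3 + √(I² + R²)
t(o) = 2 + o
22186/(-17342) + t(H(12, 9))/(-9594) = 22186/(-17342) + (2 + (-3 + √(12² + 9²)))/(-9594) = 22186*(-1/17342) + (2 + (-3 + √(144 + 81)))*(-1/9594) = -11093/8671 + (2 + (-3 + √225))*(-1/9594) = -11093/8671 + (2 + (-3 + 15))*(-1/9594) = -11093/8671 + (2 + 12)*(-1/9594) = -11093/8671 + 14*(-1/9594) = -11093/8671 - 7/4797 = -4097986/3199599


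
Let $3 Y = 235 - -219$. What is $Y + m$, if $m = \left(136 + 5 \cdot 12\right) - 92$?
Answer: $\frac{766}{3} \approx 255.33$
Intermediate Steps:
$Y = \frac{454}{3}$ ($Y = \frac{235 - -219}{3} = \frac{235 + 219}{3} = \frac{1}{3} \cdot 454 = \frac{454}{3} \approx 151.33$)
$m = 104$ ($m = \left(136 + 60\right) - 92 = 196 - 92 = 104$)
$Y + m = \frac{454}{3} + 104 = \frac{766}{3}$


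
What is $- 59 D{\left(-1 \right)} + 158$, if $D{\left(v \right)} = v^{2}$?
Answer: $99$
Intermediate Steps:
$- 59 D{\left(-1 \right)} + 158 = - 59 \left(-1\right)^{2} + 158 = \left(-59\right) 1 + 158 = -59 + 158 = 99$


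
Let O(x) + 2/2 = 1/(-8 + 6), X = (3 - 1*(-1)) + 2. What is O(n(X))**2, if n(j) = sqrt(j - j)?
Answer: 9/4 ≈ 2.2500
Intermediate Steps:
X = 6 (X = (3 + 1) + 2 = 4 + 2 = 6)
n(j) = 0 (n(j) = sqrt(0) = 0)
O(x) = -3/2 (O(x) = -1 + 1/(-8 + 6) = -1 + 1/(-2) = -1 - 1/2 = -3/2)
O(n(X))**2 = (-3/2)**2 = 9/4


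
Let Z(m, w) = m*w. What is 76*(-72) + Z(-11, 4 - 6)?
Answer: -5450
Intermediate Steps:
76*(-72) + Z(-11, 4 - 6) = 76*(-72) - 11*(4 - 6) = -5472 - 11*(-2) = -5472 + 22 = -5450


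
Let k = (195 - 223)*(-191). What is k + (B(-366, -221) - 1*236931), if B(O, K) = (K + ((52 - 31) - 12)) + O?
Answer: -232161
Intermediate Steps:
k = 5348 (k = -28*(-191) = 5348)
B(O, K) = 9 + K + O (B(O, K) = (K + (21 - 12)) + O = (K + 9) + O = (9 + K) + O = 9 + K + O)
k + (B(-366, -221) - 1*236931) = 5348 + ((9 - 221 - 366) - 1*236931) = 5348 + (-578 - 236931) = 5348 - 237509 = -232161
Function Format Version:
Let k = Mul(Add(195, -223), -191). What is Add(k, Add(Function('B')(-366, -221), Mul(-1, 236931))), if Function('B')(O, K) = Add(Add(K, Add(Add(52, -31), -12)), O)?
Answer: -232161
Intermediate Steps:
k = 5348 (k = Mul(-28, -191) = 5348)
Function('B')(O, K) = Add(9, K, O) (Function('B')(O, K) = Add(Add(K, Add(21, -12)), O) = Add(Add(K, 9), O) = Add(Add(9, K), O) = Add(9, K, O))
Add(k, Add(Function('B')(-366, -221), Mul(-1, 236931))) = Add(5348, Add(Add(9, -221, -366), Mul(-1, 236931))) = Add(5348, Add(-578, -236931)) = Add(5348, -237509) = -232161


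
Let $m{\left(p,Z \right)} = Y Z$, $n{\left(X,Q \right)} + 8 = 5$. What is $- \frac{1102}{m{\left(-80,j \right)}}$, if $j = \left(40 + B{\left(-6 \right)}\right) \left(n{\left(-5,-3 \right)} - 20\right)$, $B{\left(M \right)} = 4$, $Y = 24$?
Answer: $\frac{551}{12144} \approx 0.045372$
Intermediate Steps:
$n{\left(X,Q \right)} = -3$ ($n{\left(X,Q \right)} = -8 + 5 = -3$)
$j = -1012$ ($j = \left(40 + 4\right) \left(-3 - 20\right) = 44 \left(-23\right) = -1012$)
$m{\left(p,Z \right)} = 24 Z$
$- \frac{1102}{m{\left(-80,j \right)}} = - \frac{1102}{24 \left(-1012\right)} = - \frac{1102}{-24288} = \left(-1102\right) \left(- \frac{1}{24288}\right) = \frac{551}{12144}$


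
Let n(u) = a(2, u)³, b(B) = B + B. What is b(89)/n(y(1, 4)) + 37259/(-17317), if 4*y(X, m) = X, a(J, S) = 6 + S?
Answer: -384896611/270578125 ≈ -1.4225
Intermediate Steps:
b(B) = 2*B
y(X, m) = X/4
n(u) = (6 + u)³
b(89)/n(y(1, 4)) + 37259/(-17317) = (2*89)/((6 + (¼)*1)³) + 37259/(-17317) = 178/((6 + ¼)³) + 37259*(-1/17317) = 178/((25/4)³) - 37259/17317 = 178/(15625/64) - 37259/17317 = 178*(64/15625) - 37259/17317 = 11392/15625 - 37259/17317 = -384896611/270578125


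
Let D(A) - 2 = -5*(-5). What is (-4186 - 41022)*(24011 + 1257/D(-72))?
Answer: -9788345744/9 ≈ -1.0876e+9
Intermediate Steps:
D(A) = 27 (D(A) = 2 - 5*(-5) = 2 + 25 = 27)
(-4186 - 41022)*(24011 + 1257/D(-72)) = (-4186 - 41022)*(24011 + 1257/27) = -45208*(24011 + 1257*(1/27)) = -45208*(24011 + 419/9) = -45208*216518/9 = -9788345744/9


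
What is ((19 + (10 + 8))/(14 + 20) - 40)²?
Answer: 1750329/1156 ≈ 1514.1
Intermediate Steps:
((19 + (10 + 8))/(14 + 20) - 40)² = ((19 + 18)/34 - 40)² = (37*(1/34) - 40)² = (37/34 - 40)² = (-1323/34)² = 1750329/1156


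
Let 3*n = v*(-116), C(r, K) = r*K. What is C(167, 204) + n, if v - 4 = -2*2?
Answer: 34068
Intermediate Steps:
v = 0 (v = 4 - 2*2 = 4 - 4 = 0)
C(r, K) = K*r
n = 0 (n = (0*(-116))/3 = (⅓)*0 = 0)
C(167, 204) + n = 204*167 + 0 = 34068 + 0 = 34068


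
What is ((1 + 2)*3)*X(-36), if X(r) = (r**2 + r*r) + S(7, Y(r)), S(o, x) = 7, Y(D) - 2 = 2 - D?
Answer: 23391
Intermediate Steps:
Y(D) = 4 - D (Y(D) = 2 + (2 - D) = 4 - D)
X(r) = 7 + 2*r**2 (X(r) = (r**2 + r*r) + 7 = (r**2 + r**2) + 7 = 2*r**2 + 7 = 7 + 2*r**2)
((1 + 2)*3)*X(-36) = ((1 + 2)*3)*(7 + 2*(-36)**2) = (3*3)*(7 + 2*1296) = 9*(7 + 2592) = 9*2599 = 23391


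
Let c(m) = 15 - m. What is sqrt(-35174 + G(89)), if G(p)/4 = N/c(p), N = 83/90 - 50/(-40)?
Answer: I*sqrt(43338030070)/1110 ≈ 187.55*I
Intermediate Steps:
N = 391/180 (N = 83*(1/90) - 50*(-1/40) = 83/90 + 5/4 = 391/180 ≈ 2.1722)
G(p) = 391/(45*(15 - p)) (G(p) = 4*(391/(180*(15 - p))) = 391/(45*(15 - p)))
sqrt(-35174 + G(89)) = sqrt(-35174 - 391/(-675 + 45*89)) = sqrt(-35174 - 391/(-675 + 4005)) = sqrt(-35174 - 391/3330) = sqrt(-117129811/3330) = I*sqrt(43338030070)/1110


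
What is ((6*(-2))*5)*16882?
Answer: -1012920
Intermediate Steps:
((6*(-2))*5)*16882 = -12*5*16882 = -60*16882 = -1012920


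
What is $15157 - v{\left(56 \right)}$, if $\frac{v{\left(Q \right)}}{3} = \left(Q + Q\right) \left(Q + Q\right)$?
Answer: $-22475$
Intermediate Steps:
$v{\left(Q \right)} = 12 Q^{2}$ ($v{\left(Q \right)} = 3 \left(Q + Q\right) \left(Q + Q\right) = 3 \cdot 2 Q 2 Q = 3 \cdot 4 Q^{2} = 12 Q^{2}$)
$15157 - v{\left(56 \right)} = 15157 - 12 \cdot 56^{2} = 15157 - 12 \cdot 3136 = 15157 - 37632 = -22475$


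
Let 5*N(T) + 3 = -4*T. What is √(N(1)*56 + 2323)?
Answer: 3*√6235/5 ≈ 47.377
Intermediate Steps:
N(T) = -⅗ - 4*T/5 (N(T) = -⅗ + (-4*T)/5 = -⅗ - 4*T/5)
√(N(1)*56 + 2323) = √((-⅗ - ⅘*1)*56 + 2323) = √((-⅗ - ⅘)*56 + 2323) = √(-7/5*56 + 2323) = √(-392/5 + 2323) = √(11223/5) = 3*√6235/5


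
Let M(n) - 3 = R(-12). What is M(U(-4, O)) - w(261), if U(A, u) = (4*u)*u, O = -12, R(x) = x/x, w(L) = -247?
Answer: 251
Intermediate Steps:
R(x) = 1
U(A, u) = 4*u²
M(n) = 4 (M(n) = 3 + 1 = 4)
M(U(-4, O)) - w(261) = 4 - 1*(-247) = 4 + 247 = 251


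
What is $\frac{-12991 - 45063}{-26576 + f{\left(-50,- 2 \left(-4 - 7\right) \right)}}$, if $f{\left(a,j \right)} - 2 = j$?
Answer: $\frac{29027}{13276} \approx 2.1864$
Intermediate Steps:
$f{\left(a,j \right)} = 2 + j$
$\frac{-12991 - 45063}{-26576 + f{\left(-50,- 2 \left(-4 - 7\right) \right)}} = \frac{-12991 - 45063}{-26576 - \left(-2 + 2 \left(-4 - 7\right)\right)} = - \frac{58054}{-26576 + \left(2 - -22\right)} = - \frac{58054}{-26576 + \left(2 + 22\right)} = - \frac{58054}{-26576 + 24} = - \frac{58054}{-26552} = \left(-58054\right) \left(- \frac{1}{26552}\right) = \frac{29027}{13276}$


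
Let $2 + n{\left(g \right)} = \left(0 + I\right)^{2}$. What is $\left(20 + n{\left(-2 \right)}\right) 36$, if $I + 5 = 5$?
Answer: $648$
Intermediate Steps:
$I = 0$ ($I = -5 + 5 = 0$)
$n{\left(g \right)} = -2$ ($n{\left(g \right)} = -2 + \left(0 + 0\right)^{2} = -2 + 0^{2} = -2 + 0 = -2$)
$\left(20 + n{\left(-2 \right)}\right) 36 = \left(20 - 2\right) 36 = 18 \cdot 36 = 648$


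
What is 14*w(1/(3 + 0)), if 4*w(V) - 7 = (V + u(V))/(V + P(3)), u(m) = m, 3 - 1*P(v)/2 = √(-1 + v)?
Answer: 14427/578 + 42*√2/289 ≈ 25.166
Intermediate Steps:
P(v) = 6 - 2*√(-1 + v)
w(V) = 7/4 + V/(2*(6 + V - 2*√2)) (w(V) = 7/4 + ((V + V)/(V + (6 - 2*√(-1 + 3))))/4 = 7/4 + ((2*V)/(V + (6 - 2*√2)))/4 = 7/4 + ((2*V)/(6 + V - 2*√2))/4 = 7/4 + (2*V/(6 + V - 2*√2))/4 = 7/4 + V/(2*(6 + V - 2*√2)))
14*w(1/(3 + 0)) = 14*((42 - 14*√2 + 9/(3 + 0))/(4*(6 + 1/(3 + 0) - 2*√2))) = 14*((42 - 14*√2 + 9/3)/(4*(6 + 1/3 - 2*√2))) = 14*((42 - 14*√2 + 9*(⅓))/(4*(6 + ⅓ - 2*√2))) = 14*((42 - 14*√2 + 3)/(4*(19/3 - 2*√2))) = 14*((45 - 14*√2)/(4*(19/3 - 2*√2))) = 7*(45 - 14*√2)/(2*(19/3 - 2*√2))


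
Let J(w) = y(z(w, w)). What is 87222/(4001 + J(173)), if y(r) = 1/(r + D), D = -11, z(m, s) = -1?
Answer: 1046664/48011 ≈ 21.801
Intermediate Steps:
y(r) = 1/(-11 + r) (y(r) = 1/(r - 11) = 1/(-11 + r))
J(w) = -1/12 (J(w) = 1/(-11 - 1) = 1/(-12) = -1/12)
87222/(4001 + J(173)) = 87222/(4001 - 1/12) = 87222/(48011/12) = 87222*(12/48011) = 1046664/48011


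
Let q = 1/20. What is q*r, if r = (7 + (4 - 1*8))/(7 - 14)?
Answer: -3/140 ≈ -0.021429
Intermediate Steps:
r = -3/7 (r = (7 + (4 - 8))/(-7) = (7 - 4)*(-1/7) = 3*(-1/7) = -3/7 ≈ -0.42857)
q = 1/20 ≈ 0.050000
q*r = (1/20)*(-3/7) = -3/140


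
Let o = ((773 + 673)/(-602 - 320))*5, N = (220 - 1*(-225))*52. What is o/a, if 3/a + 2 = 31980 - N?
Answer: -10649790/461 ≈ -23102.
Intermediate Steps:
N = 23140 (N = (220 + 225)*52 = 445*52 = 23140)
o = -3615/461 (o = (1446/(-922))*5 = (1446*(-1/922))*5 = -723/461*5 = -3615/461 ≈ -7.8417)
a = 1/2946 (a = 3/(-2 + (31980 - 1*23140)) = 3/(-2 + (31980 - 23140)) = 3/(-2 + 8840) = 3/8838 = 3*(1/8838) = 1/2946 ≈ 0.00033944)
o/a = -3615/(461*1/2946) = -3615/461*2946 = -10649790/461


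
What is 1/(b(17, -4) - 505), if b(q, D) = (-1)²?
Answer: -1/504 ≈ -0.0019841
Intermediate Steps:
b(q, D) = 1
1/(b(17, -4) - 505) = 1/(1 - 505) = 1/(-504) = -1/504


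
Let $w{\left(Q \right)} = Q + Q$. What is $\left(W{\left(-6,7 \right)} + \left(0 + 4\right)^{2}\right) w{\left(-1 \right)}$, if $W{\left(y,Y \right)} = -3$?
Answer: $-26$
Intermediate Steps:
$w{\left(Q \right)} = 2 Q$
$\left(W{\left(-6,7 \right)} + \left(0 + 4\right)^{2}\right) w{\left(-1 \right)} = \left(-3 + \left(0 + 4\right)^{2}\right) 2 \left(-1\right) = \left(-3 + 4^{2}\right) \left(-2\right) = \left(-3 + 16\right) \left(-2\right) = 13 \left(-2\right) = -26$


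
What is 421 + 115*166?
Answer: 19511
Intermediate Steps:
421 + 115*166 = 421 + 19090 = 19511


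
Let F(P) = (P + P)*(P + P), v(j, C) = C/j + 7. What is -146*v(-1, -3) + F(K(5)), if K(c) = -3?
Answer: -1424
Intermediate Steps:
v(j, C) = 7 + C/j
F(P) = 4*P² (F(P) = (2*P)*(2*P) = 4*P²)
-146*v(-1, -3) + F(K(5)) = -146*(7 - 3/(-1)) + 4*(-3)² = -146*(7 - 3*(-1)) + 4*9 = -146*(7 + 3) + 36 = -146*10 + 36 = -1460 + 36 = -1424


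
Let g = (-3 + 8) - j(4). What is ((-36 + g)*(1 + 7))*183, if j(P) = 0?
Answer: -45384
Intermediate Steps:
g = 5 (g = (-3 + 8) - 1*0 = 5 + 0 = 5)
((-36 + g)*(1 + 7))*183 = ((-36 + 5)*(1 + 7))*183 = -31*8*183 = -248*183 = -45384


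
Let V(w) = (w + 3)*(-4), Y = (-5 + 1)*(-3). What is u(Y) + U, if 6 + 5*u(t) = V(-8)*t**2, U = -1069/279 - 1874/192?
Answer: 25052327/44640 ≈ 561.21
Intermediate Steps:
Y = 12 (Y = -4*(-3) = 12)
V(w) = -12 - 4*w (V(w) = (3 + w)*(-4) = -12 - 4*w)
U = -121349/8928 (U = -1069*1/279 - 1874*1/192 = -1069/279 - 937/96 = -121349/8928 ≈ -13.592)
u(t) = -6/5 + 4*t**2 (u(t) = -6/5 + ((-12 - 4*(-8))*t**2)/5 = -6/5 + ((-12 + 32)*t**2)/5 = -6/5 + (20*t**2)/5 = -6/5 + 4*t**2)
u(Y) + U = (-6/5 + 4*12**2) - 121349/8928 = (-6/5 + 4*144) - 121349/8928 = (-6/5 + 576) - 121349/8928 = 2874/5 - 121349/8928 = 25052327/44640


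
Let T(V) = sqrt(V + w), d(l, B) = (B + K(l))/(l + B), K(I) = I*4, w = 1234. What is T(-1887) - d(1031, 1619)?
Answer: -5743/2650 + I*sqrt(653) ≈ -2.1672 + 25.554*I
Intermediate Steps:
K(I) = 4*I
d(l, B) = (B + 4*l)/(B + l) (d(l, B) = (B + 4*l)/(l + B) = (B + 4*l)/(B + l))
T(V) = sqrt(1234 + V) (T(V) = sqrt(V + 1234) = sqrt(1234 + V))
T(-1887) - d(1031, 1619) = sqrt(1234 - 1887) - (1619 + 4*1031)/(1619 + 1031) = sqrt(-653) - (1619 + 4124)/2650 = I*sqrt(653) - 5743/2650 = -5743/2650 + I*sqrt(653)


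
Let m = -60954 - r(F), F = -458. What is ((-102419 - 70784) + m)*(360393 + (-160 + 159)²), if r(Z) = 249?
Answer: -84478515964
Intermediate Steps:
m = -61203 (m = -60954 - 1*249 = -60954 - 249 = -61203)
((-102419 - 70784) + m)*(360393 + (-160 + 159)²) = ((-102419 - 70784) - 61203)*(360393 + (-160 + 159)²) = (-173203 - 61203)*(360393 + (-1)²) = -234406*(360393 + 1) = -234406*360394 = -84478515964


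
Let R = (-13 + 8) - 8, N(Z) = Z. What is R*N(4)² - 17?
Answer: -225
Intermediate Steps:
R = -13 (R = -5 - 8 = -13)
R*N(4)² - 17 = -13*4² - 17 = -13*16 - 17 = -208 - 17 = -225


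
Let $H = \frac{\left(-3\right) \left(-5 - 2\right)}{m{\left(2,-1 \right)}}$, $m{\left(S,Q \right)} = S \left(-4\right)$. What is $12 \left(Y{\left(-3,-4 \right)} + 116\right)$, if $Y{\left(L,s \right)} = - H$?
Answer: $\frac{2847}{2} \approx 1423.5$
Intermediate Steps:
$m{\left(S,Q \right)} = - 4 S$
$H = - \frac{21}{8}$ ($H = \frac{\left(-3\right) \left(-5 - 2\right)}{\left(-4\right) 2} = \frac{\left(-3\right) \left(-7\right)}{-8} = 21 \left(- \frac{1}{8}\right) = - \frac{21}{8} \approx -2.625$)
$Y{\left(L,s \right)} = \frac{21}{8}$ ($Y{\left(L,s \right)} = \left(-1\right) \left(- \frac{21}{8}\right) = \frac{21}{8}$)
$12 \left(Y{\left(-3,-4 \right)} + 116\right) = 12 \left(\frac{21}{8} + 116\right) = 12 \cdot \frac{949}{8} = \frac{2847}{2}$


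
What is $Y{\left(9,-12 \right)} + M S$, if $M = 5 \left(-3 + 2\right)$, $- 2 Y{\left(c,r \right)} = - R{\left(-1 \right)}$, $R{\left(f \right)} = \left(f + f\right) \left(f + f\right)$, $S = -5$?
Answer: $27$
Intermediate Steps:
$R{\left(f \right)} = 4 f^{2}$ ($R{\left(f \right)} = 2 f 2 f = 4 f^{2}$)
$Y{\left(c,r \right)} = 2$ ($Y{\left(c,r \right)} = - \frac{\left(-1\right) 4 \left(-1\right)^{2}}{2} = - \frac{\left(-1\right) 4 \cdot 1}{2} = - \frac{\left(-1\right) 4}{2} = \left(- \frac{1}{2}\right) \left(-4\right) = 2$)
$M = -5$ ($M = 5 \left(-1\right) = -5$)
$Y{\left(9,-12 \right)} + M S = 2 - -25 = 2 + 25 = 27$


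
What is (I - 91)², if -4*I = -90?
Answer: 18769/4 ≈ 4692.3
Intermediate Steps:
I = 45/2 (I = -¼*(-90) = 45/2 ≈ 22.500)
(I - 91)² = (45/2 - 91)² = (-137/2)² = 18769/4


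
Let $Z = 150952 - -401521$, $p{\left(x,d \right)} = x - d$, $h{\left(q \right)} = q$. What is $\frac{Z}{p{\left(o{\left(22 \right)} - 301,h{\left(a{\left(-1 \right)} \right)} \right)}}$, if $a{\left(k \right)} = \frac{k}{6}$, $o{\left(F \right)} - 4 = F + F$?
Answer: $- \frac{3314838}{1517} \approx -2185.1$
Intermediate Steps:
$o{\left(F \right)} = 4 + 2 F$ ($o{\left(F \right)} = 4 + \left(F + F\right) = 4 + 2 F$)
$a{\left(k \right)} = \frac{k}{6}$ ($a{\left(k \right)} = k \frac{1}{6} = \frac{k}{6}$)
$Z = 552473$ ($Z = 150952 + 401521 = 552473$)
$\frac{Z}{p{\left(o{\left(22 \right)} - 301,h{\left(a{\left(-1 \right)} \right)} \right)}} = \frac{552473}{\left(\left(4 + 2 \cdot 22\right) - 301\right) - \frac{1}{6} \left(-1\right)} = \frac{552473}{\left(\left(4 + 44\right) - 301\right) - - \frac{1}{6}} = \frac{552473}{\left(48 - 301\right) + \frac{1}{6}} = \frac{552473}{-253 + \frac{1}{6}} = \frac{552473}{- \frac{1517}{6}} = 552473 \left(- \frac{6}{1517}\right) = - \frac{3314838}{1517}$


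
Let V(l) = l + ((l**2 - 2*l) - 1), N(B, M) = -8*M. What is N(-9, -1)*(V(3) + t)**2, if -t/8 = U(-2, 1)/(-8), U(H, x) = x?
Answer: 288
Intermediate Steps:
V(l) = -1 + l**2 - l (V(l) = l + (-1 + l**2 - 2*l) = -1 + l**2 - l)
t = 1 (t = -8/(-8) = -8*(-1)/8 = -8*(-1/8) = 1)
N(-9, -1)*(V(3) + t)**2 = (-8*(-1))*((-1 + 3**2 - 1*3) + 1)**2 = 8*((-1 + 9 - 3) + 1)**2 = 8*(5 + 1)**2 = 8*6**2 = 8*36 = 288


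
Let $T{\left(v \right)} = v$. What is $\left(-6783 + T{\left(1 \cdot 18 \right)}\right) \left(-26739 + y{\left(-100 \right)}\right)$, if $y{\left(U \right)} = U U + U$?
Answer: $113915835$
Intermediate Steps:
$y{\left(U \right)} = U + U^{2}$ ($y{\left(U \right)} = U^{2} + U = U + U^{2}$)
$\left(-6783 + T{\left(1 \cdot 18 \right)}\right) \left(-26739 + y{\left(-100 \right)}\right) = \left(-6783 + 1 \cdot 18\right) \left(-26739 - 100 \left(1 - 100\right)\right) = \left(-6783 + 18\right) \left(-26739 - -9900\right) = - 6765 \left(-26739 + 9900\right) = \left(-6765\right) \left(-16839\right) = 113915835$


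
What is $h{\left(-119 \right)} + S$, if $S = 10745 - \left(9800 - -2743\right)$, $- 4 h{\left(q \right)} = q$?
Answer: $- \frac{7073}{4} \approx -1768.3$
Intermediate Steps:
$h{\left(q \right)} = - \frac{q}{4}$
$S = -1798$ ($S = 10745 - \left(9800 + 2743\right) = 10745 - 12543 = -1798$)
$h{\left(-119 \right)} + S = \left(- \frac{1}{4}\right) \left(-119\right) - 1798 = \frac{119}{4} - 1798 = - \frac{7073}{4}$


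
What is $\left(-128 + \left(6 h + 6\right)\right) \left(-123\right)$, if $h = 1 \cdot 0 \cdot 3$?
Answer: $15006$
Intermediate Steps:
$h = 0$ ($h = 0 \cdot 3 = 0$)
$\left(-128 + \left(6 h + 6\right)\right) \left(-123\right) = \left(-128 + \left(6 \cdot 0 + 6\right)\right) \left(-123\right) = \left(-128 + \left(0 + 6\right)\right) \left(-123\right) = \left(-128 + 6\right) \left(-123\right) = \left(-122\right) \left(-123\right) = 15006$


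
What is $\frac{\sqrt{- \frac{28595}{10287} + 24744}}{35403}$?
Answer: $\frac{\sqrt{32323142491}}{40465629} \approx 0.0044429$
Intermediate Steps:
$\frac{\sqrt{- \frac{28595}{10287} + 24744}}{35403} = \sqrt{\left(-28595\right) \frac{1}{10287} + 24744} \cdot \frac{1}{35403} = \sqrt{- \frac{28595}{10287} + 24744} \cdot \frac{1}{35403} = \sqrt{\frac{254512933}{10287}} \cdot \frac{1}{35403} = \frac{\sqrt{32323142491}}{1143} \cdot \frac{1}{35403} = \frac{\sqrt{32323142491}}{40465629}$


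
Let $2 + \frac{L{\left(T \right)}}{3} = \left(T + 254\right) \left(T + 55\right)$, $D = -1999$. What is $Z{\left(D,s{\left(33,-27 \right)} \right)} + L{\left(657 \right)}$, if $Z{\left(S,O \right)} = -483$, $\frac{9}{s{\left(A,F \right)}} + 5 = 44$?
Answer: $1945407$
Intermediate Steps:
$s{\left(A,F \right)} = \frac{3}{13}$ ($s{\left(A,F \right)} = \frac{9}{-5 + 44} = \frac{9}{39} = 9 \cdot \frac{1}{39} = \frac{3}{13}$)
$L{\left(T \right)} = -6 + 3 \left(55 + T\right) \left(254 + T\right)$ ($L{\left(T \right)} = -6 + 3 \left(T + 254\right) \left(T + 55\right) = -6 + 3 \left(254 + T\right) \left(55 + T\right) = -6 + 3 \left(55 + T\right) \left(254 + T\right)$)
$Z{\left(D,s{\left(33,-27 \right)} \right)} + L{\left(657 \right)} = -483 + \left(41904 + 3 \cdot 657^{2} + 927 \cdot 657\right) = -483 + \left(41904 + 3 \cdot 431649 + 609039\right) = -483 + \left(41904 + 1294947 + 609039\right) = -483 + 1945890 = 1945407$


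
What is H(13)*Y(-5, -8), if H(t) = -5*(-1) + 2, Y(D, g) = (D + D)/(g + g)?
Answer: 35/8 ≈ 4.3750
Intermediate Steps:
Y(D, g) = D/g (Y(D, g) = (2*D)/((2*g)) = (2*D)*(1/(2*g)) = D/g)
H(t) = 7 (H(t) = 5 + 2 = 7)
H(13)*Y(-5, -8) = 7*(-5/(-8)) = 7*(-5*(-⅛)) = 7*(5/8) = 35/8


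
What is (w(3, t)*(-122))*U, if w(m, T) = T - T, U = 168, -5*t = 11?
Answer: 0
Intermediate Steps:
t = -11/5 (t = -⅕*11 = -11/5 ≈ -2.2000)
w(m, T) = 0
(w(3, t)*(-122))*U = (0*(-122))*168 = 0*168 = 0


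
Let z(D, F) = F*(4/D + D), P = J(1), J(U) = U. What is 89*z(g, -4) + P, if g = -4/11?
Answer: 44511/11 ≈ 4046.5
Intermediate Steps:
P = 1
g = -4/11 (g = -4*1/11 = -4/11 ≈ -0.36364)
z(D, F) = F*(D + 4/D)
89*z(g, -4) + P = 89*(-4*(4 + (-4/11)²)/(-4/11)) + 1 = 89*(-4*(-11/4)*(4 + 16/121)) + 1 = 89*(-4*(-11/4)*500/121) + 1 = 89*(500/11) + 1 = 44500/11 + 1 = 44511/11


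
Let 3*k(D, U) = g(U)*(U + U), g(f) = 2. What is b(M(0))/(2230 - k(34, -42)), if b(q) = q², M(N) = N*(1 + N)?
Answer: 0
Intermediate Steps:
k(D, U) = 4*U/3 (k(D, U) = (2*(U + U))/3 = (2*(2*U))/3 = (4*U)/3 = 4*U/3)
b(M(0))/(2230 - k(34, -42)) = (0*(1 + 0))²/(2230 - 4*(-42)/3) = (0*1)²/(2230 - 1*(-56)) = 0²/(2230 + 56) = 0/2286 = 0*(1/2286) = 0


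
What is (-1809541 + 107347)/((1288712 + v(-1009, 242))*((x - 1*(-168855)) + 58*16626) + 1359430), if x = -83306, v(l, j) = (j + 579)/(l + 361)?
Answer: -1103021712/876720246569275 ≈ -1.2581e-6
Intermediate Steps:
v(l, j) = (579 + j)/(361 + l)
(-1809541 + 107347)/((1288712 + v(-1009, 242))*((x - 1*(-168855)) + 58*16626) + 1359430) = (-1809541 + 107347)/((1288712 + (579 + 242)/(361 - 1009))*((-83306 - 1*(-168855)) + 58*16626) + 1359430) = -1702194/((1288712 + 821/(-648))*((-83306 + 168855) + 964308) + 1359430) = -1702194/((1288712 - 1/648*821)*(85549 + 964308) + 1359430) = -1702194/((1288712 - 821/648)*1049857 + 1359430) = -1702194/((835084555/648)*1049857 + 1359430) = -1702194/(876719365658635/648 + 1359430) = -1702194/876720246569275/648 = -1702194*648/876720246569275 = -1103021712/876720246569275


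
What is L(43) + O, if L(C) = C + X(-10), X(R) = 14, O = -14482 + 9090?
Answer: -5335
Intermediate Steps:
O = -5392
L(C) = 14 + C (L(C) = C + 14 = 14 + C)
L(43) + O = (14 + 43) - 5392 = 57 - 5392 = -5335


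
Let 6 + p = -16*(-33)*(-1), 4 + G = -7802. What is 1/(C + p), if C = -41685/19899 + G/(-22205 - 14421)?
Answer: -121470129/65093619422 ≈ -0.0018661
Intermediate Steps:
G = -7806 (G = -4 - 7802 = -7806)
p = -534 (p = -6 - 16*(-33)*(-1) = -6 + 528*(-1) = -6 - 528 = -534)
C = -228570536/121470129 (C = -41685/19899 - 7806/(-22205 - 14421) = -41685*1/19899 - 7806/(-36626) = -13895/6633 - 7806*(-1/36626) = -13895/6633 + 3903/18313 = -228570536/121470129 ≈ -1.8817)
1/(C + p) = 1/(-228570536/121470129 - 534) = 1/(-65093619422/121470129) = -121470129/65093619422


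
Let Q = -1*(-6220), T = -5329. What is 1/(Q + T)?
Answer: 1/891 ≈ 0.0011223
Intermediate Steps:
Q = 6220
1/(Q + T) = 1/(6220 - 5329) = 1/891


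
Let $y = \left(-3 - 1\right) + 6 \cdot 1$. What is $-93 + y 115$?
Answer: $137$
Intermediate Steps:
$y = 2$ ($y = -4 + 6 = 2$)
$-93 + y 115 = -93 + 2 \cdot 115 = -93 + 230 = 137$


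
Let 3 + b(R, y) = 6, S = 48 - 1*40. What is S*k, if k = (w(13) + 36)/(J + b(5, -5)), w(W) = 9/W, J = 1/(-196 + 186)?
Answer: 38160/377 ≈ 101.22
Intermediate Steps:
S = 8 (S = 48 - 40 = 8)
b(R, y) = 3 (b(R, y) = -3 + 6 = 3)
J = -1/10 (J = 1/(-10) = -1/10 ≈ -0.10000)
k = 4770/377 (k = (9/13 + 36)/(-1/10 + 3) = (9*(1/13) + 36)/(29/10) = (9/13 + 36)*(10/29) = (477/13)*(10/29) = 4770/377 ≈ 12.653)
S*k = 8*(4770/377) = 38160/377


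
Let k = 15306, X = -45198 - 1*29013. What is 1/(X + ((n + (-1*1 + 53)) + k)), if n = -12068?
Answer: -1/70921 ≈ -1.4100e-5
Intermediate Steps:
X = -74211 (X = -45198 - 29013 = -74211)
1/(X + ((n + (-1*1 + 53)) + k)) = 1/(-74211 + ((-12068 + (-1*1 + 53)) + 15306)) = 1/(-74211 + ((-12068 + (-1 + 53)) + 15306)) = 1/(-74211 + ((-12068 + 52) + 15306)) = 1/(-74211 + (-12016 + 15306)) = 1/(-74211 + 3290) = 1/(-70921) = -1/70921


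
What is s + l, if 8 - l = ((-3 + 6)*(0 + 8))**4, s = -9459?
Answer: -341227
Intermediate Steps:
l = -331768 (l = 8 - ((-3 + 6)*(0 + 8))**4 = 8 - (3*8)**4 = 8 - 1*24**4 = 8 - 1*331776 = 8 - 331776 = -331768)
s + l = -9459 - 331768 = -341227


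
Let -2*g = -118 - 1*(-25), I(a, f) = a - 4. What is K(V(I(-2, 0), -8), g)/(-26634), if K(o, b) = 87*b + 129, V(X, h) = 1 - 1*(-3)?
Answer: -121/772 ≈ -0.15674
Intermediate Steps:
I(a, f) = -4 + a
V(X, h) = 4 (V(X, h) = 1 + 3 = 4)
g = 93/2 (g = -(-118 - 1*(-25))/2 = -(-118 + 25)/2 = -½*(-93) = 93/2 ≈ 46.500)
K(o, b) = 129 + 87*b
K(V(I(-2, 0), -8), g)/(-26634) = (129 + 87*(93/2))/(-26634) = (129 + 8091/2)*(-1/26634) = (8349/2)*(-1/26634) = -121/772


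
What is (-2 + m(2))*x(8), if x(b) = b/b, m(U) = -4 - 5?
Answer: -11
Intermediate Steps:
m(U) = -9
x(b) = 1
(-2 + m(2))*x(8) = (-2 - 9)*1 = -11*1 = -11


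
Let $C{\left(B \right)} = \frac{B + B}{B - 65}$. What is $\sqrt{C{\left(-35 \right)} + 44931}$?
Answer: $\frac{\sqrt{4493170}}{10} \approx 211.97$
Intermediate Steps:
$C{\left(B \right)} = \frac{2 B}{-65 + B}$
$\sqrt{C{\left(-35 \right)} + 44931} = \sqrt{2 \left(-35\right) \frac{1}{-65 - 35} + 44931} = \sqrt{2 \left(-35\right) \frac{1}{-100} + 44931} = \sqrt{2 \left(-35\right) \left(- \frac{1}{100}\right) + 44931} = \sqrt{\frac{7}{10} + 44931} = \sqrt{\frac{449317}{10}} = \frac{\sqrt{4493170}}{10}$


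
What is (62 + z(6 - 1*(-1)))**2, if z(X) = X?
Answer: 4761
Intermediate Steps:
(62 + z(6 - 1*(-1)))**2 = (62 + (6 - 1*(-1)))**2 = (62 + (6 + 1))**2 = (62 + 7)**2 = 69**2 = 4761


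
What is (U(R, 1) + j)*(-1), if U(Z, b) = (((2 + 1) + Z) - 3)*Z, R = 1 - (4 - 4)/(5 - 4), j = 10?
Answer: -11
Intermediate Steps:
R = 1 (R = 1 - 0/1 = 1 - 0 = 1 - 1*0 = 1 + 0 = 1)
U(Z, b) = Z² (U(Z, b) = ((3 + Z) - 3)*Z = Z*Z = Z²)
(U(R, 1) + j)*(-1) = (1² + 10)*(-1) = (1 + 10)*(-1) = 11*(-1) = -11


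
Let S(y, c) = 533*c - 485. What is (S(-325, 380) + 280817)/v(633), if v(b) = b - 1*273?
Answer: 60359/45 ≈ 1341.3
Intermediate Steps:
S(y, c) = -485 + 533*c
v(b) = -273 + b (v(b) = b - 273 = -273 + b)
(S(-325, 380) + 280817)/v(633) = ((-485 + 533*380) + 280817)/(-273 + 633) = ((-485 + 202540) + 280817)/360 = (202055 + 280817)*(1/360) = 482872*(1/360) = 60359/45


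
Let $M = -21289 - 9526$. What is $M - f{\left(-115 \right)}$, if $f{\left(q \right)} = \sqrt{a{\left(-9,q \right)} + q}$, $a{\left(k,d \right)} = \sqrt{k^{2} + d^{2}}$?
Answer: $-30815 - \sqrt{-115 + \sqrt{13306}} \approx -30816.0$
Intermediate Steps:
$M = -30815$ ($M = -21289 - 9526 = -30815$)
$a{\left(k,d \right)} = \sqrt{d^{2} + k^{2}}$
$f{\left(q \right)} = \sqrt{q + \sqrt{81 + q^{2}}}$ ($f{\left(q \right)} = \sqrt{\sqrt{q^{2} + \left(-9\right)^{2}} + q} = \sqrt{\sqrt{q^{2} + 81} + q} = \sqrt{\sqrt{81 + q^{2}} + q} = \sqrt{q + \sqrt{81 + q^{2}}}$)
$M - f{\left(-115 \right)} = -30815 - \sqrt{-115 + \sqrt{81 + \left(-115\right)^{2}}} = -30815 - \sqrt{-115 + \sqrt{81 + 13225}} = -30815 - \sqrt{-115 + \sqrt{13306}}$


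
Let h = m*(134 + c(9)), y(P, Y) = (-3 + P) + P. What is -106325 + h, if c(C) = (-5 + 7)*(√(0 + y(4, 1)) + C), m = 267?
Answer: -65741 + 534*√5 ≈ -64547.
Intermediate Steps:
y(P, Y) = -3 + 2*P
c(C) = 2*C + 2*√5 (c(C) = (-5 + 7)*(√(0 + (-3 + 2*4)) + C) = 2*(√(0 + (-3 + 8)) + C) = 2*(√(0 + 5) + C) = 2*(√5 + C) = 2*(C + √5) = 2*C + 2*√5)
h = 40584 + 534*√5 (h = 267*(134 + (2*9 + 2*√5)) = 267*(134 + (18 + 2*√5)) = 267*(152 + 2*√5) = 40584 + 534*√5 ≈ 41778.)
-106325 + h = -106325 + (40584 + 534*√5) = -65741 + 534*√5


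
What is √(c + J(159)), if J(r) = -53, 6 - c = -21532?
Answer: √21485 ≈ 146.58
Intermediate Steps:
c = 21538 (c = 6 - 1*(-21532) = 6 + 21532 = 21538)
√(c + J(159)) = √(21538 - 53) = √21485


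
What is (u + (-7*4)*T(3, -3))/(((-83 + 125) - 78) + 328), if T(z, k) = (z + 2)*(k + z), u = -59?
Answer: -59/292 ≈ -0.20205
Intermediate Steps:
T(z, k) = (2 + z)*(k + z)
(u + (-7*4)*T(3, -3))/(((-83 + 125) - 78) + 328) = (-59 + (-7*4)*(3² + 2*(-3) + 2*3 - 3*3))/(((-83 + 125) - 78) + 328) = (-59 - 28*(9 - 6 + 6 - 9))/((42 - 78) + 328) = (-59 - 28*0)/(-36 + 328) = (-59 + 0)/292 = -59*1/292 = -59/292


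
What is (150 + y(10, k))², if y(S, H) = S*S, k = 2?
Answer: 62500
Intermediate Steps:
y(S, H) = S²
(150 + y(10, k))² = (150 + 10²)² = (150 + 100)² = 250² = 62500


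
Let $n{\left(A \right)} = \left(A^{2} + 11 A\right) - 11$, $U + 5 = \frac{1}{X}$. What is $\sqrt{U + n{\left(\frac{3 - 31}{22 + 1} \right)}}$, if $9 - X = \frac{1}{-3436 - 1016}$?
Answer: $\frac{2 i \sqrt{5902400187238}}{921587} \approx 5.2724 i$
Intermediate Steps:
$X = \frac{40069}{4452}$ ($X = 9 - \frac{1}{-3436 - 1016} = 9 - \frac{1}{-4452} = 9 - - \frac{1}{4452} = 9 + \frac{1}{4452} = \frac{40069}{4452} \approx 9.0002$)
$U = - \frac{195893}{40069}$ ($U = -5 + \frac{1}{\frac{40069}{4452}} = -5 + \frac{4452}{40069} = - \frac{195893}{40069} \approx -4.8889$)
$n{\left(A \right)} = -11 + A^{2} + 11 A$
$\sqrt{U + n{\left(\frac{3 - 31}{22 + 1} \right)}} = \sqrt{- \frac{195893}{40069} + \left(-11 + \left(\frac{3 - 31}{22 + 1}\right)^{2} + 11 \frac{3 - 31}{22 + 1}\right)} = \sqrt{- \frac{195893}{40069} + \left(-11 + \left(- \frac{28}{23}\right)^{2} + 11 \left(- \frac{28}{23}\right)\right)} = \sqrt{- \frac{195893}{40069} - \frac{12119}{529}} = \sqrt{- \frac{589223608}{21196501}} = \frac{2 i \sqrt{5902400187238}}{921587}$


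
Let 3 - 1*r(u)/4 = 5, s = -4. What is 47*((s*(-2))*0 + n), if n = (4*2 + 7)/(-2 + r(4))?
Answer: -141/2 ≈ -70.500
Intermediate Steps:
r(u) = -8 (r(u) = 12 - 4*5 = 12 - 20 = -8)
n = -3/2 (n = (4*2 + 7)/(-2 - 8) = (8 + 7)/(-10) = 15*(-1/10) = -3/2 ≈ -1.5000)
47*((s*(-2))*0 + n) = 47*(-4*(-2)*0 - 3/2) = 47*(8*0 - 3/2) = 47*(0 - 3/2) = 47*(-3/2) = -141/2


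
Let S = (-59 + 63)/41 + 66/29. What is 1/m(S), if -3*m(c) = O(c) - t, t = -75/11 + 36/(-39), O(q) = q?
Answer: -510081/1719769 ≈ -0.29660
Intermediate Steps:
S = 2822/1189 (S = 4*(1/41) + 66*(1/29) = 4/41 + 66/29 = 2822/1189 ≈ 2.3734)
t = -1107/143 (t = -75*1/11 + 36*(-1/39) = -75/11 - 12/13 = -1107/143 ≈ -7.7413)
m(c) = -369/143 - c/3 (m(c) = -(c - 1*(-1107/143))/3 = -(c + 1107/143)/3 = -(1107/143 + c)/3 = -369/143 - c/3)
1/m(S) = 1/(-369/143 - ⅓*2822/1189) = 1/(-369/143 - 2822/3567) = 1/(-1719769/510081) = -510081/1719769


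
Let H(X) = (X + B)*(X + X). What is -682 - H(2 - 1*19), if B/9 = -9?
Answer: -4014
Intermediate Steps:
B = -81 (B = 9*(-9) = -81)
H(X) = 2*X*(-81 + X) (H(X) = (X - 81)*(X + X) = (-81 + X)*(2*X) = 2*X*(-81 + X))
-682 - H(2 - 1*19) = -682 - 2*(2 - 1*19)*(-81 + (2 - 1*19)) = -682 - 2*(2 - 19)*(-81 + (2 - 19)) = -682 - 2*(-17)*(-81 - 17) = -682 - 2*(-17)*(-98) = -682 - 1*3332 = -682 - 3332 = -4014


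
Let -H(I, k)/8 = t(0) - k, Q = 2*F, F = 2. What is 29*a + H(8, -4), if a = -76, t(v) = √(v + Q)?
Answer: -2252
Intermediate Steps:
Q = 4 (Q = 2*2 = 4)
t(v) = √(4 + v) (t(v) = √(v + 4) = √(4 + v))
H(I, k) = -16 + 8*k (H(I, k) = -8*(√(4 + 0) - k) = -8*(√4 - k) = -8*(2 - k) = -16 + 8*k)
29*a + H(8, -4) = 29*(-76) + (-16 + 8*(-4)) = -2204 + (-16 - 32) = -2204 - 48 = -2252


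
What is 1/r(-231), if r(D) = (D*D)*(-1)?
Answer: -1/53361 ≈ -1.8740e-5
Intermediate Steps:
r(D) = -D² (r(D) = D²*(-1) = -D²)
1/r(-231) = 1/(-1*(-231)²) = 1/(-1*53361) = 1/(-53361) = -1/53361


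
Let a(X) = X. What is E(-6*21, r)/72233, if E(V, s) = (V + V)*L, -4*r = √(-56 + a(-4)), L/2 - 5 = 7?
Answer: -864/10319 ≈ -0.083729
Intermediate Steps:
L = 24 (L = 10 + 2*7 = 10 + 14 = 24)
r = -I*√15/2 (r = -√(-56 - 4)/4 = -I*√15/2 ≈ -1.9365*I)
E(V, s) = 48*V (E(V, s) = (V + V)*24 = (2*V)*24 = 48*V)
E(-6*21, r)/72233 = (48*(-6*21))/72233 = (48*(-126))*(1/72233) = -6048*1/72233 = -864/10319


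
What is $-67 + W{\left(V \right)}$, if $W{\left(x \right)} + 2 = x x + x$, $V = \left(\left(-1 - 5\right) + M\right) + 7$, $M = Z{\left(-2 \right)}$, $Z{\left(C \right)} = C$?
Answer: $-69$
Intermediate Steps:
$M = -2$
$V = -1$ ($V = \left(\left(-1 - 5\right) - 2\right) + 7 = \left(-6 - 2\right) + 7 = -8 + 7 = -1$)
$W{\left(x \right)} = -2 + x + x^{2}$ ($W{\left(x \right)} = -2 + \left(x x + x\right) = -2 + \left(x^{2} + x\right) = -2 + \left(x + x^{2}\right) = -2 + x + x^{2}$)
$-67 + W{\left(V \right)} = -67 - \left(3 - 1\right) = -67 - 2 = -69$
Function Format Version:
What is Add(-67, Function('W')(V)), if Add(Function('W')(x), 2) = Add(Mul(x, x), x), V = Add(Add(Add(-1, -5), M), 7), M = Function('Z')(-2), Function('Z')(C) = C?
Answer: -69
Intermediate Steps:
M = -2
V = -1 (V = Add(Add(Add(-1, -5), -2), 7) = Add(Add(-6, -2), 7) = Add(-8, 7) = -1)
Function('W')(x) = Add(-2, x, Pow(x, 2)) (Function('W')(x) = Add(-2, Add(Mul(x, x), x)) = Add(-2, Add(Pow(x, 2), x)) = Add(-2, Add(x, Pow(x, 2))) = Add(-2, x, Pow(x, 2)))
Add(-67, Function('W')(V)) = Add(-67, Add(-2, -1, Pow(-1, 2))) = Add(-67, Add(-2, -1, 1)) = Add(-67, -2) = -69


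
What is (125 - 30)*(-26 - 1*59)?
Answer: -8075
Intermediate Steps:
(125 - 30)*(-26 - 1*59) = 95*(-26 - 59) = 95*(-85) = -8075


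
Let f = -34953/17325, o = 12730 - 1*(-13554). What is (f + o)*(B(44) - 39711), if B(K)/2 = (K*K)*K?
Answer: 19830916810993/5775 ≈ 3.4339e+9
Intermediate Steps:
B(K) = 2*K³ (B(K) = 2*((K*K)*K) = 2*(K²*K) = 2*K³)
o = 26284 (o = 12730 + 13554 = 26284)
f = -11651/5775 (f = -34953*1/17325 = -11651/5775 ≈ -2.0175)
(f + o)*(B(44) - 39711) = (-11651/5775 + 26284)*(2*44³ - 39711) = 151778449*(2*85184 - 39711)/5775 = 151778449*(170368 - 39711)/5775 = (151778449/5775)*130657 = 19830916810993/5775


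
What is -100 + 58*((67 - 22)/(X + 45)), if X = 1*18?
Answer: -410/7 ≈ -58.571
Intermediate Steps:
X = 18
-100 + 58*((67 - 22)/(X + 45)) = -100 + 58*((67 - 22)/(18 + 45)) = -100 + 58*(45/63) = -100 + 58*(45*(1/63)) = -100 + 58*(5/7) = -100 + 290/7 = -410/7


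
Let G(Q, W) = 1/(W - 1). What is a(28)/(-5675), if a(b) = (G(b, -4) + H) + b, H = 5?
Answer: -164/28375 ≈ -0.0057797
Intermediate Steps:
G(Q, W) = 1/(-1 + W)
a(b) = 24/5 + b (a(b) = (1/(-1 - 4) + 5) + b = (1/(-5) + 5) + b = (-⅕ + 5) + b = 24/5 + b)
a(28)/(-5675) = (24/5 + 28)/(-5675) = (164/5)*(-1/5675) = -164/28375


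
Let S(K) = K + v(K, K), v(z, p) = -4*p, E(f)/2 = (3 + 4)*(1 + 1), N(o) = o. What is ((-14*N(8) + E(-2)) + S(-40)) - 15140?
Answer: -15104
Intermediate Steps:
E(f) = 28 (E(f) = 2*((3 + 4)*(1 + 1)) = 2*(7*2) = 2*14 = 28)
v(z, p) = -4*p
S(K) = -3*K (S(K) = K - 4*K = -3*K)
((-14*N(8) + E(-2)) + S(-40)) - 15140 = ((-14*8 + 28) - 3*(-40)) - 15140 = ((-112 + 28) + 120) - 15140 = (-84 + 120) - 15140 = 36 - 15140 = -15104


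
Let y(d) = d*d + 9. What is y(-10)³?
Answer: 1295029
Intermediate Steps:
y(d) = 9 + d² (y(d) = d² + 9 = 9 + d²)
y(-10)³ = (9 + (-10)²)³ = (9 + 100)³ = 109³ = 1295029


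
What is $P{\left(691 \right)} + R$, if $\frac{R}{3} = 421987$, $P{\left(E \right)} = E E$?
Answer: $1743442$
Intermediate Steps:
$P{\left(E \right)} = E^{2}$
$R = 1265961$ ($R = 3 \cdot 421987 = 1265961$)
$P{\left(691 \right)} + R = 691^{2} + 1265961 = 477481 + 1265961 = 1743442$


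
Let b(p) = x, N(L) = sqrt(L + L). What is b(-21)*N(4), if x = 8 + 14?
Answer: 44*sqrt(2) ≈ 62.225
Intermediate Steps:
N(L) = sqrt(2)*sqrt(L) (N(L) = sqrt(2*L) = sqrt(2)*sqrt(L))
x = 22
b(p) = 22
b(-21)*N(4) = 22*(sqrt(2)*sqrt(4)) = 22*(sqrt(2)*2) = 22*(2*sqrt(2)) = 44*sqrt(2)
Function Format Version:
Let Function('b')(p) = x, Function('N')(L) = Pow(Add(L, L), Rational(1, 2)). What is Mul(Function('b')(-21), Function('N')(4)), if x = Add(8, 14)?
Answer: Mul(44, Pow(2, Rational(1, 2))) ≈ 62.225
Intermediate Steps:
Function('N')(L) = Mul(Pow(2, Rational(1, 2)), Pow(L, Rational(1, 2))) (Function('N')(L) = Pow(Mul(2, L), Rational(1, 2)) = Mul(Pow(2, Rational(1, 2)), Pow(L, Rational(1, 2))))
x = 22
Function('b')(p) = 22
Mul(Function('b')(-21), Function('N')(4)) = Mul(22, Mul(Pow(2, Rational(1, 2)), Pow(4, Rational(1, 2)))) = Mul(22, Mul(Pow(2, Rational(1, 2)), 2)) = Mul(22, Mul(2, Pow(2, Rational(1, 2)))) = Mul(44, Pow(2, Rational(1, 2)))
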